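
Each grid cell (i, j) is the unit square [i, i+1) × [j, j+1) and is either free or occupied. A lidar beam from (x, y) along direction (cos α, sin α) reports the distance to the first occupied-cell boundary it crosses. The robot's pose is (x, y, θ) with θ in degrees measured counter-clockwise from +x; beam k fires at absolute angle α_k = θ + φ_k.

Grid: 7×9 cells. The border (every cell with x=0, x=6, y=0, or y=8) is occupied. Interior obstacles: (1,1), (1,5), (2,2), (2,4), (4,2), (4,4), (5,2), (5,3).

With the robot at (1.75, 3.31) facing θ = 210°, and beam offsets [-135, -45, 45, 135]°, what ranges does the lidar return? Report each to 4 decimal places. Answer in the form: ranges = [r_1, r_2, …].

beam 1: φ=-135°, α=75°
  dir = (cos 75°, sin 75°) = (0.2588, 0.9659); from cell (1,3)
  next x-line at t=0.9659, next y-line at t=0.7143; Δt_x=3.8637, Δt_y=1.0353
    y: enter (1,4) at t=0.7143
    x: enter (2,4) at t=0.9659 ← occupied
  → r_1 = 0.9659
beam 2: φ=-45°, α=165°
  dir = (cos 165°, sin 165°) = (-0.9659, 0.2588); from cell (1,3)
  next x-line at t=0.7765, next y-line at t=2.6660; Δt_x=1.0353, Δt_y=3.8637
    x: enter (0,3) at t=0.7765 ← occupied
  → r_2 = 0.7765
beam 3: φ=45°, α=255°
  dir = (cos 255°, sin 255°) = (-0.2588, -0.9659); from cell (1,3)
  next x-line at t=2.8978, next y-line at t=0.3209; Δt_x=3.8637, Δt_y=1.0353
    y: enter (1,2) at t=0.3209
    y: enter (1,1) at t=1.3562 ← occupied
  → r_3 = 1.3562
beam 4: φ=135°, α=345°
  dir = (cos 345°, sin 345°) = (0.9659, -0.2588); from cell (1,3)
  next x-line at t=0.2588, next y-line at t=1.1977; Δt_x=1.0353, Δt_y=3.8637
    x: enter (2,3) at t=0.2588
    y: enter (2,2) at t=1.1977 ← occupied
  → r_4 = 1.1977

ranges = [0.9659, 0.7765, 1.3562, 1.1977]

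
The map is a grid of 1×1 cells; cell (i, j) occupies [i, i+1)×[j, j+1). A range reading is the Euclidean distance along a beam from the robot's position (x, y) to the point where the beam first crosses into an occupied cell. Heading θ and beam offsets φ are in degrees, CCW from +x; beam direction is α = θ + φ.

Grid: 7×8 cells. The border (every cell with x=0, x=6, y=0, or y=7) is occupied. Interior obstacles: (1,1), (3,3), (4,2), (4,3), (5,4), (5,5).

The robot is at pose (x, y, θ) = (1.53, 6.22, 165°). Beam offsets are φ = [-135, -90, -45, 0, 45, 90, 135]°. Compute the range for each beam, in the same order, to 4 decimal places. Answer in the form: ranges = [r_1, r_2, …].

ranges = [1.5600, 0.8075, 0.9007, 0.5487, 0.6120, 2.0478, 2.9400]

beam 1: φ=-135°, α=30°
  dir = (cos 30°, sin 30°) = (0.8660, 0.5000); from cell (1,6)
  next x-line at t=0.5427, next y-line at t=1.5600; Δt_x=1.1547, Δt_y=2.0000
    x: enter (2,6) at t=0.5427
    y: enter (2,7) at t=1.5600 ← occupied
  → r_1 = 1.5600
beam 2: φ=-90°, α=75°
  dir = (cos 75°, sin 75°) = (0.2588, 0.9659); from cell (1,6)
  next x-line at t=1.8159, next y-line at t=0.8075; Δt_x=3.8637, Δt_y=1.0353
    y: enter (1,7) at t=0.8075 ← occupied
  → r_2 = 0.8075
beam 3: φ=-45°, α=120°
  dir = (cos 120°, sin 120°) = (-0.5000, 0.8660); from cell (1,6)
  next x-line at t=1.0600, next y-line at t=0.9007; Δt_x=2.0000, Δt_y=1.1547
    y: enter (1,7) at t=0.9007 ← occupied
  → r_3 = 0.9007
beam 4: φ=0°, α=165°
  dir = (cos 165°, sin 165°) = (-0.9659, 0.2588); from cell (1,6)
  next x-line at t=0.5487, next y-line at t=3.0137; Δt_x=1.0353, Δt_y=3.8637
    x: enter (0,6) at t=0.5487 ← occupied
  → r_4 = 0.5487
beam 5: φ=45°, α=210°
  dir = (cos 210°, sin 210°) = (-0.8660, -0.5000); from cell (1,6)
  next x-line at t=0.6120, next y-line at t=0.4400; Δt_x=1.1547, Δt_y=2.0000
    y: enter (1,5) at t=0.4400
    x: enter (0,5) at t=0.6120 ← occupied
  → r_5 = 0.6120
beam 6: φ=90°, α=255°
  dir = (cos 255°, sin 255°) = (-0.2588, -0.9659); from cell (1,6)
  next x-line at t=2.0478, next y-line at t=0.2278; Δt_x=3.8637, Δt_y=1.0353
    y: enter (1,5) at t=0.2278
    y: enter (1,4) at t=1.2630
    x: enter (0,4) at t=2.0478 ← occupied
  → r_6 = 2.0478
beam 7: φ=135°, α=300°
  dir = (cos 300°, sin 300°) = (0.5000, -0.8660); from cell (1,6)
  next x-line at t=0.9400, next y-line at t=0.2540; Δt_x=2.0000, Δt_y=1.1547
    y: enter (1,5) at t=0.2540
    x: enter (2,5) at t=0.9400
    y: enter (2,4) at t=1.4087
    y: enter (2,3) at t=2.5634
    x: enter (3,3) at t=2.9400 ← occupied
  → r_7 = 2.9400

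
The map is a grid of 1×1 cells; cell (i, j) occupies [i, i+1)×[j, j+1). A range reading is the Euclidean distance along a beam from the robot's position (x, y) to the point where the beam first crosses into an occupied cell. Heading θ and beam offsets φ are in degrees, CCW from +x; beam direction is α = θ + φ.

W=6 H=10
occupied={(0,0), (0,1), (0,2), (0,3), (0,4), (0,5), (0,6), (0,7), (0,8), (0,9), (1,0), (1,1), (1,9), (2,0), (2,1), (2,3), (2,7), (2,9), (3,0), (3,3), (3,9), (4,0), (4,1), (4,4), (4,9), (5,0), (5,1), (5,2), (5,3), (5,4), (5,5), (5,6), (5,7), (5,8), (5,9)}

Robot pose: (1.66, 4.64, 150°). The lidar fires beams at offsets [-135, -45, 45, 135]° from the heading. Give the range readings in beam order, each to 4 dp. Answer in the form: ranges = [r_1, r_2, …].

beam 1: φ=-135°, α=15°
  d=(0.9659,0.2588)  start (1,4)  tX=0.3520 tY=1.3909  stride 1/|dx|=1.0353 1/|dy|=3.8637
    cross x-line → (2,4), t=0.3520
    cross x-line → (3,4), t=1.3873
    cross y-line → (3,5), t=1.3909
    cross x-line → (4,5), t=2.4225
    cross x-line → (5,5), t=3.4578 (wall)
  → r_1 = 3.4578
beam 2: φ=-45°, α=105°
  d=(-0.2588,0.9659)  start (1,4)  tX=2.5500 tY=0.3727  stride 1/|dx|=3.8637 1/|dy|=1.0353
    cross y-line → (1,5), t=0.3727
    cross y-line → (1,6), t=1.4080
    cross y-line → (1,7), t=2.4433
    cross x-line → (0,7), t=2.5500 (wall)
  → r_2 = 2.5500
beam 3: φ=45°, α=195°
  d=(-0.9659,-0.2588)  start (1,4)  tX=0.6833 tY=2.4728  stride 1/|dx|=1.0353 1/|dy|=3.8637
    cross x-line → (0,4), t=0.6833 (wall)
  → r_3 = 0.6833
beam 4: φ=135°, α=285°
  d=(0.2588,-0.9659)  start (1,4)  tX=1.3137 tY=0.6626  stride 1/|dx|=3.8637 1/|dy|=1.0353
    cross y-line → (1,3), t=0.6626
    cross x-line → (2,3), t=1.3137 (wall)
  → r_4 = 1.3137

ranges = [3.4578, 2.5500, 0.6833, 1.3137]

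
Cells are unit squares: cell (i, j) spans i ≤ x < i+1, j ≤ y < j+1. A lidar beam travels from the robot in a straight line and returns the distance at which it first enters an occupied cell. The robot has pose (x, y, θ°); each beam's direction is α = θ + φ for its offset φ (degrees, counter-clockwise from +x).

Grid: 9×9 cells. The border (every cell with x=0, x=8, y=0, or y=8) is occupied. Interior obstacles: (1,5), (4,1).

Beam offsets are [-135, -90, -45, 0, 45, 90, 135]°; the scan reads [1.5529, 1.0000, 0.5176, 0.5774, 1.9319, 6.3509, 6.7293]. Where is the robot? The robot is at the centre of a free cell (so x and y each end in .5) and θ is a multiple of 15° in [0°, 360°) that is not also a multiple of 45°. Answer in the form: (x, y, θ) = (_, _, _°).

(x, y, θ) = (7.5, 2.5, 30°)

The pose lattice has 47·16 = 752 candidates. Test each by forward raycasting.
  (6.5, 2.5, 210°): beam 1 = 5.6940 ≠ 1.5529 ✗
  (2.5, 1.5, 195°): beam 1 = 7.5056 ≠ 1.5529 ✗
  (5.5, 3.5, 210°): beam 1 = 4.6587 ≠ 1.5529 ✗
  (1.5, 2.5, 75°): beam 1 = 1.7321 ≠ 1.5529 ✗
  …
  (7.5, 2.5, 30°): r_1=1.5529, r_2=1.0000, r_3=0.5176, r_4=0.5774, r_5=1.9319, r_6=6.3509, r_7=6.7293 — all match ✓
Unique over the lattice → pose = (7.5, 2.5, 30°).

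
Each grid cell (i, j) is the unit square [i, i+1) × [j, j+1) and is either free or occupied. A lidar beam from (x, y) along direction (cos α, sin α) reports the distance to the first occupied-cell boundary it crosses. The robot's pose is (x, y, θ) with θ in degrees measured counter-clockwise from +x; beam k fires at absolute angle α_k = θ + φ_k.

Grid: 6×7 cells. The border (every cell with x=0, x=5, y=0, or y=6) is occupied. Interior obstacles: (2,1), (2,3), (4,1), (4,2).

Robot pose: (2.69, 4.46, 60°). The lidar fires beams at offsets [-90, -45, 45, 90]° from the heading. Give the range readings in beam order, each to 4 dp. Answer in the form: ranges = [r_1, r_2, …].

ranges = [2.6674, 2.3915, 1.5943, 1.9514]

beam 1: φ=-90°, α=330°
  dir = (cos 330°, sin 330°) = (0.8660, -0.5000); from cell (2,4)
  next x-line at t=0.3580, next y-line at t=0.9200; Δt_x=1.1547, Δt_y=2.0000
    x: enter (3,4) at t=0.3580
    y: enter (3,3) at t=0.9200
    x: enter (4,3) at t=1.5127
    x: enter (5,3) at t=2.6674 ← occupied
  → r_1 = 2.6674
beam 2: φ=-45°, α=15°
  dir = (cos 15°, sin 15°) = (0.9659, 0.2588); from cell (2,4)
  next x-line at t=0.3209, next y-line at t=2.0864; Δt_x=1.0353, Δt_y=3.8637
    x: enter (3,4) at t=0.3209
    x: enter (4,4) at t=1.3562
    y: enter (4,5) at t=2.0864
    x: enter (5,5) at t=2.3915 ← occupied
  → r_2 = 2.3915
beam 3: φ=45°, α=105°
  dir = (cos 105°, sin 105°) = (-0.2588, 0.9659); from cell (2,4)
  next x-line at t=2.6660, next y-line at t=0.5590; Δt_x=3.8637, Δt_y=1.0353
    y: enter (2,5) at t=0.5590
    y: enter (2,6) at t=1.5943 ← occupied
  → r_3 = 1.5943
beam 4: φ=90°, α=150°
  dir = (cos 150°, sin 150°) = (-0.8660, 0.5000); from cell (2,4)
  next x-line at t=0.7967, next y-line at t=1.0800; Δt_x=1.1547, Δt_y=2.0000
    x: enter (1,4) at t=0.7967
    y: enter (1,5) at t=1.0800
    x: enter (0,5) at t=1.9514 ← occupied
  → r_4 = 1.9514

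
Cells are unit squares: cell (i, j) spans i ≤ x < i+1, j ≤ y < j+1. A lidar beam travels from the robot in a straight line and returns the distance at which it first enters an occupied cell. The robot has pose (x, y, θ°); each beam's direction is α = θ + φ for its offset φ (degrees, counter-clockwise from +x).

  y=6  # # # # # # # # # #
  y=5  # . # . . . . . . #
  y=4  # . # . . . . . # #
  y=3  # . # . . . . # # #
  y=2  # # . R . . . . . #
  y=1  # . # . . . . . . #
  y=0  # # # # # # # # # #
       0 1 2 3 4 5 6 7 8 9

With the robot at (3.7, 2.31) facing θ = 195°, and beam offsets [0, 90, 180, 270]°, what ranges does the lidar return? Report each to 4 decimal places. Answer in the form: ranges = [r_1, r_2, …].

beam 1: φ=0°, α=195°
  d=(-0.9659,-0.2588)  start (3,2)  tX=0.7247 tY=1.1977  stride 1/|dx|=1.0353 1/|dy|=3.8637
    cross x-line → (2,2), t=0.7247
    cross y-line → (2,1), t=1.1977 (wall)
  → r_1 = 1.1977
beam 2: φ=90°, α=285°
  d=(0.2588,-0.9659)  start (3,2)  tX=1.1591 tY=0.3209  stride 1/|dx|=3.8637 1/|dy|=1.0353
    cross y-line → (3,1), t=0.3209
    cross x-line → (4,1), t=1.1591
    cross y-line → (4,0), t=1.3562 (wall)
  → r_2 = 1.3562
beam 3: φ=180°, α=15°
  d=(0.9659,0.2588)  start (3,2)  tX=0.3106 tY=2.6660  stride 1/|dx|=1.0353 1/|dy|=3.8637
    cross x-line → (4,2), t=0.3106
    cross x-line → (5,2), t=1.3459
    cross x-line → (6,2), t=2.3811
    cross y-line → (6,3), t=2.6660
    cross x-line → (7,3), t=3.4164 (wall)
  → r_3 = 3.4164
beam 4: φ=270°, α=105°
  d=(-0.2588,0.9659)  start (3,2)  tX=2.7046 tY=0.7143  stride 1/|dx|=3.8637 1/|dy|=1.0353
    cross y-line → (3,3), t=0.7143
    cross y-line → (3,4), t=1.7496
    cross x-line → (2,4), t=2.7046 (wall)
  → r_4 = 2.7046

ranges = [1.1977, 1.3562, 3.4164, 2.7046]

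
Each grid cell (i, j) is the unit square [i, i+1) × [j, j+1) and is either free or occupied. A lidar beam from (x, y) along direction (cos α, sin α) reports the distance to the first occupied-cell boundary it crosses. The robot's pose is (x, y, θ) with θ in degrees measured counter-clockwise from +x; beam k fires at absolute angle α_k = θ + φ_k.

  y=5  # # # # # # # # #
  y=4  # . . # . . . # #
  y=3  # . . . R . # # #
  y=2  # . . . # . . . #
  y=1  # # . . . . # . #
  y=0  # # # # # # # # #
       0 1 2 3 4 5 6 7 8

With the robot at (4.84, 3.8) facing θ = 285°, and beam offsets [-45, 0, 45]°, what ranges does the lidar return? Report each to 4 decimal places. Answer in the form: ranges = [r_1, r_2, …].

ranges = [0.9238, 2.8988, 1.3395]

beam 1: φ=-45°, α=240°
  dir = (cos 240°, sin 240°) = (-0.5000, -0.8660); from cell (4,3)
  next x-line at t=1.6800, next y-line at t=0.9238; Δt_x=2.0000, Δt_y=1.1547
    y: enter (4,2) at t=0.9238 ← occupied
  → r_1 = 0.9238
beam 2: φ=0°, α=285°
  dir = (cos 285°, sin 285°) = (0.2588, -0.9659); from cell (4,3)
  next x-line at t=0.6182, next y-line at t=0.8282; Δt_x=3.8637, Δt_y=1.0353
    x: enter (5,3) at t=0.6182
    y: enter (5,2) at t=0.8282
    y: enter (5,1) at t=1.8635
    y: enter (5,0) at t=2.8988 ← occupied
  → r_2 = 2.8988
beam 3: φ=45°, α=330°
  dir = (cos 330°, sin 330°) = (0.8660, -0.5000); from cell (4,3)
  next x-line at t=0.1848, next y-line at t=1.6000; Δt_x=1.1547, Δt_y=2.0000
    x: enter (5,3) at t=0.1848
    x: enter (6,3) at t=1.3395 ← occupied
  → r_3 = 1.3395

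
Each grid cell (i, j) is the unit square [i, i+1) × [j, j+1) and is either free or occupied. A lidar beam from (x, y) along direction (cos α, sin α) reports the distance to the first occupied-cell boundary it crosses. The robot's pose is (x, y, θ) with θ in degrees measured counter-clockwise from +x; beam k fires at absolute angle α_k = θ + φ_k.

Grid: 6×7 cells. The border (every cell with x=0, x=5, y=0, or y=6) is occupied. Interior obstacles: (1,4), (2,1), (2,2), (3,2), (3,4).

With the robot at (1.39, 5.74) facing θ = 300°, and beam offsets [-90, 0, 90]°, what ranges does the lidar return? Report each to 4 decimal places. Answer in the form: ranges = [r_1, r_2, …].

beam 1: φ=-90°, α=210°
  dir = (cos 210°, sin 210°) = (-0.8660, -0.5000); from cell (1,5)
  next x-line at t=0.4503, next y-line at t=1.4800; Δt_x=1.1547, Δt_y=2.0000
    x: enter (0,5) at t=0.4503 ← occupied
  → r_1 = 0.4503
beam 2: φ=0°, α=300°
  dir = (cos 300°, sin 300°) = (0.5000, -0.8660); from cell (1,5)
  next x-line at t=1.2200, next y-line at t=0.8545; Δt_x=2.0000, Δt_y=1.1547
    y: enter (1,4) at t=0.8545 ← occupied
  → r_2 = 0.8545
beam 3: φ=90°, α=30°
  dir = (cos 30°, sin 30°) = (0.8660, 0.5000); from cell (1,5)
  next x-line at t=0.7044, next y-line at t=0.5200; Δt_x=1.1547, Δt_y=2.0000
    y: enter (1,6) at t=0.5200 ← occupied
  → r_3 = 0.5200

ranges = [0.4503, 0.8545, 0.5200]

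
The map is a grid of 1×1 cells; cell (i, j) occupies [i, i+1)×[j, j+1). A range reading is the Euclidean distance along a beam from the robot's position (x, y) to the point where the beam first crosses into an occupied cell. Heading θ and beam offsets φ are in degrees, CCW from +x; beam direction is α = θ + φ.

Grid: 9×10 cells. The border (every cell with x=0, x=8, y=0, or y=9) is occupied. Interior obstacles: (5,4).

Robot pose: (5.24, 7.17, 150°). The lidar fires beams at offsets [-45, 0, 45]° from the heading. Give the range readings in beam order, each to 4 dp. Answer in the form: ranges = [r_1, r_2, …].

ranges = [1.8946, 3.6600, 4.3896]

beam 1: φ=-45°, α=105°
  direction (-0.2588, 0.9659); cell (5,7); t to first gridline: x 0.9273, y 0.8593 (then +3.8637 / +1.0353)
    (5,8) via y @ 0.8593
    (4,8) via x @ 0.9273
    (4,9) via y @ 1.8946  # hit
  → r_1 = 1.8946
beam 2: φ=0°, α=150°
  direction (-0.8660, 0.5000); cell (5,7); t to first gridline: x 0.2771, y 1.6600 (then +1.1547 / +2.0000)
    (4,7) via x @ 0.2771
    (3,7) via x @ 1.4318
    (3,8) via y @ 1.6600
    (2,8) via x @ 2.5865
    (2,9) via y @ 3.6600  # hit
  → r_2 = 3.6600
beam 3: φ=45°, α=195°
  direction (-0.9659, -0.2588); cell (5,7); t to first gridline: x 0.2485, y 0.6568 (then +1.0353 / +3.8637)
    (4,7) via x @ 0.2485
    (4,6) via y @ 0.6568
    (3,6) via x @ 1.2837
    (2,6) via x @ 2.3190
    (1,6) via x @ 3.3543
    (0,6) via x @ 4.3896  # hit
  → r_3 = 4.3896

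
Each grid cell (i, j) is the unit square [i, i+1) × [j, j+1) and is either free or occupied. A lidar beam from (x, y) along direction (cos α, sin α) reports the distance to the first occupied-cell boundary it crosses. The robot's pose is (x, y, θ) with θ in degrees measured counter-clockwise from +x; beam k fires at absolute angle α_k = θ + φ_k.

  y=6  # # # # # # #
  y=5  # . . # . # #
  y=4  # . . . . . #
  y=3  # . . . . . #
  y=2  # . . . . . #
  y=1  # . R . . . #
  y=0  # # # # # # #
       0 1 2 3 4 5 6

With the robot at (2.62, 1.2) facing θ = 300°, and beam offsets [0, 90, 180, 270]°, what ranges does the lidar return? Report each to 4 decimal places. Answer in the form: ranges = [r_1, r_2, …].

ranges = [0.2309, 3.9029, 3.2400, 0.4000]

beam 1: φ=0°, α=300°
  d=(0.5000,-0.8660)  start (2,1)  tX=0.7600 tY=0.2309  stride 1/|dx|=2.0000 1/|dy|=1.1547
    cross y-line → (2,0), t=0.2309 (wall)
  → r_1 = 0.2309
beam 2: φ=90°, α=30°
  d=(0.8660,0.5000)  start (2,1)  tX=0.4388 tY=1.6000  stride 1/|dx|=1.1547 1/|dy|=2.0000
    cross x-line → (3,1), t=0.4388
    cross x-line → (4,1), t=1.5935
    cross y-line → (4,2), t=1.6000
    cross x-line → (5,2), t=2.7482
    cross y-line → (5,3), t=3.6000
    cross x-line → (6,3), t=3.9029 (wall)
  → r_2 = 3.9029
beam 3: φ=180°, α=120°
  d=(-0.5000,0.8660)  start (2,1)  tX=1.2400 tY=0.9238  stride 1/|dx|=2.0000 1/|dy|=1.1547
    cross y-line → (2,2), t=0.9238
    cross x-line → (1,2), t=1.2400
    cross y-line → (1,3), t=2.0785
    cross y-line → (1,4), t=3.2332
    cross x-line → (0,4), t=3.2400 (wall)
  → r_3 = 3.2400
beam 4: φ=270°, α=210°
  d=(-0.8660,-0.5000)  start (2,1)  tX=0.7159 tY=0.4000  stride 1/|dx|=1.1547 1/|dy|=2.0000
    cross y-line → (2,0), t=0.4000 (wall)
  → r_4 = 0.4000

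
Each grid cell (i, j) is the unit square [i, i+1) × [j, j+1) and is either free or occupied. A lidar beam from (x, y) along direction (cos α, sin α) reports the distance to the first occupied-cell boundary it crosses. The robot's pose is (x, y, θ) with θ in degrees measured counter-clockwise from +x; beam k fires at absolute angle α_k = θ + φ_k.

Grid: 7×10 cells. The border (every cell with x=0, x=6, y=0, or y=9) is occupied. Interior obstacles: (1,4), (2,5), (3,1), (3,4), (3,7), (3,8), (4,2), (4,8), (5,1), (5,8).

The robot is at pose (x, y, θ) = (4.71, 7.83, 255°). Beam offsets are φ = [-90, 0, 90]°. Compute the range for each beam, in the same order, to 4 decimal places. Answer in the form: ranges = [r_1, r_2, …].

beam 1: φ=-90°, α=165°
  d=(-0.9659,0.2588)  start (4,7)  tX=0.7350 tY=0.6568  stride 1/|dx|=1.0353 1/|dy|=3.8637
    cross y-line → (4,8), t=0.6568 (wall)
  → r_1 = 0.6568
beam 2: φ=0°, α=255°
  d=(-0.2588,-0.9659)  start (4,7)  tX=2.7432 tY=0.8593  stride 1/|dx|=3.8637 1/|dy|=1.0353
    cross y-line → (4,6), t=0.8593
    cross y-line → (4,5), t=1.8946
    cross x-line → (3,5), t=2.7432
    cross y-line → (3,4), t=2.9298 (wall)
  → r_2 = 2.9298
beam 3: φ=90°, α=345°
  d=(0.9659,-0.2588)  start (4,7)  tX=0.3002 tY=3.2069  stride 1/|dx|=1.0353 1/|dy|=3.8637
    cross x-line → (5,7), t=0.3002
    cross x-line → (6,7), t=1.3355 (wall)
  → r_3 = 1.3355

ranges = [0.6568, 2.9298, 1.3355]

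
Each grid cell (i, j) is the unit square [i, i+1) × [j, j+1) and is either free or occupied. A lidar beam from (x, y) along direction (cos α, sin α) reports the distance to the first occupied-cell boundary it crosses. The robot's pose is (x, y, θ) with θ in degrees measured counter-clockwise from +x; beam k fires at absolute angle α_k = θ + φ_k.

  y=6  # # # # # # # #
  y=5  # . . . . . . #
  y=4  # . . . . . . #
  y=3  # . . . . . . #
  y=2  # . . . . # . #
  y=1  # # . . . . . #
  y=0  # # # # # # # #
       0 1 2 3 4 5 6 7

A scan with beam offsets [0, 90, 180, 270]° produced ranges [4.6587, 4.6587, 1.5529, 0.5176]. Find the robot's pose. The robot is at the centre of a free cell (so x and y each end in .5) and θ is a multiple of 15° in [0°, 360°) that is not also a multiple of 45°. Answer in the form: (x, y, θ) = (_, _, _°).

(x, y, θ) = (5.5, 5.5, 195°)

Candidates: 28 free-cell centres × 16 headings = 448 poses. Raycast each; keep the one whose scan matches to 4 dp.
  (2.5, 5.5, 15°): beam 1 = 1.9319 ≠ 4.6587 ✗
  (5.5, 5.5, 60°): beam 1 = 0.5774 ≠ 4.6587 ✗
  (2.5, 1.5, 15°): beam 1 = 2.5882 ≠ 4.6587 ✗
  (5.5, 1.5, 15°): beam 1 = 1.5529 ≠ 4.6587 ✗
  …
  (5.5, 5.5, 195°): r_1=4.6587, r_2=4.6587, r_3=1.5529, r_4=0.5176 — all match ✓
Only this pose fits every beam.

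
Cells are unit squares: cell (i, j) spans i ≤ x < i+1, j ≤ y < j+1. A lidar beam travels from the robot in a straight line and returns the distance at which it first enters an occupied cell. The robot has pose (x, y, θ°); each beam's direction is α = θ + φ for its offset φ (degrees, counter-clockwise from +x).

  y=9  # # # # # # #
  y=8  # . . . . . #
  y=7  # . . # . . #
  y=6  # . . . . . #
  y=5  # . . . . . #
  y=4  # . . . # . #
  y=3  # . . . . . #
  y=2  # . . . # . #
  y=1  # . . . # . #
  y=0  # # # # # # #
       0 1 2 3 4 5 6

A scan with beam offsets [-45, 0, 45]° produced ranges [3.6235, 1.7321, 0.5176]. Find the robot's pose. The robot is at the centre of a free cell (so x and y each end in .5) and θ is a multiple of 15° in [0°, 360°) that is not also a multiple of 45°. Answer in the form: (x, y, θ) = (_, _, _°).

(x, y, θ) = (3.5, 4.5, 300°)

Enumerate (i+0.5, j+0.5, θ) over the 36 free cells and 16 admissible headings. For each, cast all 3 beams and compare to the given ranges.
  (1.5, 6.5, 330°): beam 1 = 5.6940 ≠ 3.6235 ✗
  (4.5, 6.5, 345°): beam 1 = 3.0000 ≠ 3.6235 ✗
  (1.5, 1.5, 285°): beam 1 = 0.5774 ≠ 3.6235 ✗
  (5.5, 2.5, 75°): beam 1 = 0.5774 ≠ 3.6235 ✗
  (1.5, 3.5, 285°): beam 1 = 1.0000 ≠ 3.6235 ✗
  …
  (3.5, 4.5, 300°): r_1=3.6235, r_2=1.7321, r_3=0.5176 — all match ✓
No second candidate reproduces the full scan.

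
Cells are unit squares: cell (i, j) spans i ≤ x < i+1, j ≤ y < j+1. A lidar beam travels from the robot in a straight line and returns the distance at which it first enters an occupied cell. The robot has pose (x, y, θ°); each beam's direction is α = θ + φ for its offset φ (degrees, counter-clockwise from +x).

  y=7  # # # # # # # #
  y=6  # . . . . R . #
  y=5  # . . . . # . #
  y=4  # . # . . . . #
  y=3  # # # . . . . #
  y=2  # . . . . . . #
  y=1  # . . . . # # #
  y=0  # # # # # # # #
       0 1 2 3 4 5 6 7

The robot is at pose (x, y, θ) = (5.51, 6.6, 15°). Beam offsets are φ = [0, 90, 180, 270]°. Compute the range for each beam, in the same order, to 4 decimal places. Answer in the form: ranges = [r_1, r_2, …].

beam 1: φ=0°, α=15°
  d=(0.9659,0.2588)  start (5,6)  tX=0.5073 tY=1.5455  stride 1/|dx|=1.0353 1/|dy|=3.8637
    cross x-line → (6,6), t=0.5073
    cross x-line → (7,6), t=1.5426 (wall)
  → r_1 = 1.5426
beam 2: φ=90°, α=105°
  d=(-0.2588,0.9659)  start (5,6)  tX=1.9705 tY=0.4141  stride 1/|dx|=3.8637 1/|dy|=1.0353
    cross y-line → (5,7), t=0.4141 (wall)
  → r_2 = 0.4141
beam 3: φ=180°, α=195°
  d=(-0.9659,-0.2588)  start (5,6)  tX=0.5280 tY=2.3182  stride 1/|dx|=1.0353 1/|dy|=3.8637
    cross x-line → (4,6), t=0.5280
    cross x-line → (3,6), t=1.5633
    cross y-line → (3,5), t=2.3182
    cross x-line → (2,5), t=2.5985
    cross x-line → (1,5), t=3.6338
    cross x-line → (0,5), t=4.6691 (wall)
  → r_3 = 4.6691
beam 4: φ=270°, α=285°
  d=(0.2588,-0.9659)  start (5,6)  tX=1.8932 tY=0.6212  stride 1/|dx|=3.8637 1/|dy|=1.0353
    cross y-line → (5,5), t=0.6212 (wall)
  → r_4 = 0.6212

ranges = [1.5426, 0.4141, 4.6691, 0.6212]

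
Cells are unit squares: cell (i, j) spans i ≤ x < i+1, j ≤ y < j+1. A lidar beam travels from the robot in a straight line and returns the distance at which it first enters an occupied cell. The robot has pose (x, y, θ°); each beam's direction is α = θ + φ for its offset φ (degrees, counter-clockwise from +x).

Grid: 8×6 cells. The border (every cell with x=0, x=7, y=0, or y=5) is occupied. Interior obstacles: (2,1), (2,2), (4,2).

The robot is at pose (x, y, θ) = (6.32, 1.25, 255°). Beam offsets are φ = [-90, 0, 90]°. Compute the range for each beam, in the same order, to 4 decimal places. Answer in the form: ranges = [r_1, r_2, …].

beam 1: φ=-90°, α=165°
  cosα=-0.9659 sinα=0.2588 | (6,1) | tMaxX 0.3313 tMaxY 2.8978 | tΔX 1.0353 tΔY 3.8637
    t=0.3313 [x] (5,1)
    t=1.3666 [x] (4,1)
    t=2.4018 [x] (3,1)
    t=2.8978 [y] (3,2)
    t=3.4371 [x] (2,2) — stop
  → r_1 = 3.4371
beam 2: φ=0°, α=255°
  cosα=-0.2588 sinα=-0.9659 | (6,1) | tMaxX 1.2364 tMaxY 0.2588 | tΔX 3.8637 tΔY 1.0353
    t=0.2588 [y] (6,0) — stop
  → r_2 = 0.2588
beam 3: φ=90°, α=345°
  cosα=0.9659 sinα=-0.2588 | (6,1) | tMaxX 0.7040 tMaxY 0.9659 | tΔX 1.0353 tΔY 3.8637
    t=0.7040 [x] (7,1) — stop
  → r_3 = 0.7040

ranges = [3.4371, 0.2588, 0.7040]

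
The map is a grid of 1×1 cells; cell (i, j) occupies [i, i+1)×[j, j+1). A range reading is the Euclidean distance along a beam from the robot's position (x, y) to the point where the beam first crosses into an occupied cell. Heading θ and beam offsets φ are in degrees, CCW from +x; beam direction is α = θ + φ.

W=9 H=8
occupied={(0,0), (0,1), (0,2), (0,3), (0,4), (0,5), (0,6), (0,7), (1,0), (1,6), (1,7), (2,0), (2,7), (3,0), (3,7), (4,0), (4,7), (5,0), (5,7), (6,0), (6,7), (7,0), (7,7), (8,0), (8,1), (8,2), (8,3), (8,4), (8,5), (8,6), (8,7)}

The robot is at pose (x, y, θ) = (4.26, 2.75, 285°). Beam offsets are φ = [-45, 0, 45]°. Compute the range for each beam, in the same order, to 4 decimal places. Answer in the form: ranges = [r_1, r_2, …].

beam 1: φ=-45°, α=240°
  dir = (cos 240°, sin 240°) = (-0.5000, -0.8660); from cell (4,2)
  next x-line at t=0.5200, next y-line at t=0.8660; Δt_x=2.0000, Δt_y=1.1547
    x: enter (3,2) at t=0.5200
    y: enter (3,1) at t=0.8660
    y: enter (3,0) at t=2.0207 ← occupied
  → r_1 = 2.0207
beam 2: φ=0°, α=285°
  dir = (cos 285°, sin 285°) = (0.2588, -0.9659); from cell (4,2)
  next x-line at t=2.8591, next y-line at t=0.7765; Δt_x=3.8637, Δt_y=1.0353
    y: enter (4,1) at t=0.7765
    y: enter (4,0) at t=1.8117 ← occupied
  → r_2 = 1.8117
beam 3: φ=45°, α=330°
  dir = (cos 330°, sin 330°) = (0.8660, -0.5000); from cell (4,2)
  next x-line at t=0.8545, next y-line at t=1.5000; Δt_x=1.1547, Δt_y=2.0000
    x: enter (5,2) at t=0.8545
    y: enter (5,1) at t=1.5000
    x: enter (6,1) at t=2.0092
    x: enter (7,1) at t=3.1639
    y: enter (7,0) at t=3.5000 ← occupied
  → r_3 = 3.5000

ranges = [2.0207, 1.8117, 3.5000]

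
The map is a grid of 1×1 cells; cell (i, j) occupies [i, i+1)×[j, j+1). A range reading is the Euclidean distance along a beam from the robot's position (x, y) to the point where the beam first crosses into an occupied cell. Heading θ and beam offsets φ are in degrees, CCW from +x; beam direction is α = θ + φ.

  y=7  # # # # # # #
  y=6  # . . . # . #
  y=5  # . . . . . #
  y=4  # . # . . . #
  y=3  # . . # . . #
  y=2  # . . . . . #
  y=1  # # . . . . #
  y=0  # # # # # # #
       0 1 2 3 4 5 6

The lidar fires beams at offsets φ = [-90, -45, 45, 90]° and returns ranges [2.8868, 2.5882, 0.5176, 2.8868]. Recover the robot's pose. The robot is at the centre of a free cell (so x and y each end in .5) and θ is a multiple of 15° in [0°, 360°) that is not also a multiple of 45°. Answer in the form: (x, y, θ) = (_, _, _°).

(x, y, θ) = (3.5, 2.5, 60°)

The pose lattice has 26·16 = 416 candidates. Test each by forward raycasting.
  (3.5, 1.5, 300°): beam 1 = 1.0000 ≠ 2.8868 ✗
  (3.5, 2.5, 285°): beam 1 = 1.9319 ≠ 2.8868 ✗
  (5.5, 6.5, 60°): beam 1 = 0.5774 ≠ 2.8868 ✗
  …
  (3.5, 2.5, 60°): r_1=2.8868, r_2=2.5882, r_3=0.5176, r_4=2.8868 — all match ✓
Only this pose fits every beam.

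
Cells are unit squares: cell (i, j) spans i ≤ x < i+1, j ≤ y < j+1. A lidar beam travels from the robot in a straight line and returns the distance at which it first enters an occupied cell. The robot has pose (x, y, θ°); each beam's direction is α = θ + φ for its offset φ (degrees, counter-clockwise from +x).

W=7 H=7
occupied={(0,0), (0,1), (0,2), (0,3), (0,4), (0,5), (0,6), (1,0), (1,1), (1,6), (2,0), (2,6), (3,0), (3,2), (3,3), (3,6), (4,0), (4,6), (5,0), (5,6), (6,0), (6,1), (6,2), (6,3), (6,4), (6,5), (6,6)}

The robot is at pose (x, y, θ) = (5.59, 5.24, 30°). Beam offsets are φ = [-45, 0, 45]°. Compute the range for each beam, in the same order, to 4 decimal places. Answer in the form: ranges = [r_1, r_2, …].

ranges = [0.4245, 0.4734, 0.7868]

beam 1: φ=-45°, α=345°
  direction (0.9659, -0.2588); cell (5,5); t to first gridline: x 0.4245, y 0.9273 (then +1.0353 / +3.8637)
    (6,5) via x @ 0.4245  # hit
  → r_1 = 0.4245
beam 2: φ=0°, α=30°
  direction (0.8660, 0.5000); cell (5,5); t to first gridline: x 0.4734, y 1.5200 (then +1.1547 / +2.0000)
    (6,5) via x @ 0.4734  # hit
  → r_2 = 0.4734
beam 3: φ=45°, α=75°
  direction (0.2588, 0.9659); cell (5,5); t to first gridline: x 1.5841, y 0.7868 (then +3.8637 / +1.0353)
    (5,6) via y @ 0.7868  # hit
  → r_3 = 0.7868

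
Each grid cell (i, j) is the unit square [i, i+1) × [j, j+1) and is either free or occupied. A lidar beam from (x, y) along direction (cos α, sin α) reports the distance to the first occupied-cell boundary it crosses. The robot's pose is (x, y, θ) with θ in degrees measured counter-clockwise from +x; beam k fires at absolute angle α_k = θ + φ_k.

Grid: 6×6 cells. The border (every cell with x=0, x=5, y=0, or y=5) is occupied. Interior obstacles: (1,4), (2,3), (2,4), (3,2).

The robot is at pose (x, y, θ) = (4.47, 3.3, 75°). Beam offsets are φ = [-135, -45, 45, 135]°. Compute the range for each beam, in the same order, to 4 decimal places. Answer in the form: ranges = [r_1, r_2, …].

beam 1: φ=-135°, α=300°
  cosα=0.5000 sinα=-0.8660 | (4,3) | tMaxX 1.0600 tMaxY 0.3464 | tΔX 2.0000 tΔY 1.1547
    t=0.3464 [y] (4,2)
    t=1.0600 [x] (5,2) — stop
  → r_1 = 1.0600
beam 2: φ=-45°, α=30°
  cosα=0.8660 sinα=0.5000 | (4,3) | tMaxX 0.6120 tMaxY 1.4000 | tΔX 1.1547 tΔY 2.0000
    t=0.6120 [x] (5,3) — stop
  → r_2 = 0.6120
beam 3: φ=45°, α=120°
  cosα=-0.5000 sinα=0.8660 | (4,3) | tMaxX 0.9400 tMaxY 0.8083 | tΔX 2.0000 tΔY 1.1547
    t=0.8083 [y] (4,4)
    t=0.9400 [x] (3,4)
    t=1.9630 [y] (3,5) — stop
  → r_3 = 1.9630
beam 4: φ=135°, α=210°
  cosα=-0.8660 sinα=-0.5000 | (4,3) | tMaxX 0.5427 tMaxY 0.6000 | tΔX 1.1547 tΔY 2.0000
    t=0.5427 [x] (3,3)
    t=0.6000 [y] (3,2) — stop
  → r_4 = 0.6000

ranges = [1.0600, 0.6120, 1.9630, 0.6000]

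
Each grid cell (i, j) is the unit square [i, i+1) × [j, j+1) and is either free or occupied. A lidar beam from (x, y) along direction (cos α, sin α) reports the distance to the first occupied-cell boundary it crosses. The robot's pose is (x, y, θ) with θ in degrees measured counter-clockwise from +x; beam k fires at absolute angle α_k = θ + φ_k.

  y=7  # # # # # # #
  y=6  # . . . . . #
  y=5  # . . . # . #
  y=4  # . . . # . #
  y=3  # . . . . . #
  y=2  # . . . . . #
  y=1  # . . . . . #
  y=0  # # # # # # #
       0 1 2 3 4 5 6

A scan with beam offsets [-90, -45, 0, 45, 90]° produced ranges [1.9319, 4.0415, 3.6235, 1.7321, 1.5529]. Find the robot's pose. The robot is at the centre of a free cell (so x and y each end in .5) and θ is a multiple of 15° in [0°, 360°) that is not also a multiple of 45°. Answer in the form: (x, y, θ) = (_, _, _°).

(x, y, θ) = (2.5, 3.5, 105°)

The pose lattice has 28·16 = 448 candidates. Test each by forward raycasting.
  (5.5, 5.5, 300°): beam 1 = 0.5774 ≠ 1.9319 ✗
  (2.5, 2.5, 210°): beam 1 = 3.0000 ≠ 1.9319 ✗
  (2.5, 3.5, 15°): beam 1 = 2.5882 ≠ 1.9319 ✗
  (2.5, 1.5, 165°): beam 1 = 5.6940 ≠ 1.9319 ✗
  …
  (2.5, 3.5, 105°): r_1=1.9319, r_2=4.0415, r_3=3.6235, r_4=1.7321, r_5=1.5529 — all match ✓
Only this pose fits every beam.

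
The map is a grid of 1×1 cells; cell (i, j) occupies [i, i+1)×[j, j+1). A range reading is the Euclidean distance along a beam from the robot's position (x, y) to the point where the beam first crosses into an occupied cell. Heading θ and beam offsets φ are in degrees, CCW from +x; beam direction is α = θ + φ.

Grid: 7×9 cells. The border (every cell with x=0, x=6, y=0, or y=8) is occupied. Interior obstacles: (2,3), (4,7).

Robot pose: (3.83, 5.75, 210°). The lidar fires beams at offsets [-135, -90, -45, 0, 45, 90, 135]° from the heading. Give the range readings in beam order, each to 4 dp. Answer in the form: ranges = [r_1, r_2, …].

beam 1: φ=-135°, α=75°
  dir = (cos 75°, sin 75°) = (0.2588, 0.9659); from cell (3,5)
  next x-line at t=0.6568, next y-line at t=0.2588; Δt_x=3.8637, Δt_y=1.0353
    y: enter (3,6) at t=0.2588
    x: enter (4,6) at t=0.6568
    y: enter (4,7) at t=1.2941 ← occupied
  → r_1 = 1.2941
beam 2: φ=-90°, α=120°
  dir = (cos 120°, sin 120°) = (-0.5000, 0.8660); from cell (3,5)
  next x-line at t=1.6600, next y-line at t=0.2887; Δt_x=2.0000, Δt_y=1.1547
    y: enter (3,6) at t=0.2887
    y: enter (3,7) at t=1.4434
    x: enter (2,7) at t=1.6600
    y: enter (2,8) at t=2.5981 ← occupied
  → r_2 = 2.5981
beam 3: φ=-45°, α=165°
  dir = (cos 165°, sin 165°) = (-0.9659, 0.2588); from cell (3,5)
  next x-line at t=0.8593, next y-line at t=0.9659; Δt_x=1.0353, Δt_y=3.8637
    x: enter (2,5) at t=0.8593
    y: enter (2,6) at t=0.9659
    x: enter (1,6) at t=1.8946
    x: enter (0,6) at t=2.9298 ← occupied
  → r_3 = 2.9298
beam 4: φ=0°, α=210°
  dir = (cos 210°, sin 210°) = (-0.8660, -0.5000); from cell (3,5)
  next x-line at t=0.9584, next y-line at t=1.5000; Δt_x=1.1547, Δt_y=2.0000
    x: enter (2,5) at t=0.9584
    y: enter (2,4) at t=1.5000
    x: enter (1,4) at t=2.1131
    x: enter (0,4) at t=3.2678 ← occupied
  → r_4 = 3.2678
beam 5: φ=45°, α=255°
  dir = (cos 255°, sin 255°) = (-0.2588, -0.9659); from cell (3,5)
  next x-line at t=3.2069, next y-line at t=0.7765; Δt_x=3.8637, Δt_y=1.0353
    y: enter (3,4) at t=0.7765
    y: enter (3,3) at t=1.8117
    y: enter (3,2) at t=2.8470
    x: enter (2,2) at t=3.2069
    y: enter (2,1) at t=3.8823
    y: enter (2,0) at t=4.9176 ← occupied
  → r_5 = 4.9176
beam 6: φ=90°, α=300°
  dir = (cos 300°, sin 300°) = (0.5000, -0.8660); from cell (3,5)
  next x-line at t=0.3400, next y-line at t=0.8660; Δt_x=2.0000, Δt_y=1.1547
    x: enter (4,5) at t=0.3400
    y: enter (4,4) at t=0.8660
    y: enter (4,3) at t=2.0207
    x: enter (5,3) at t=2.3400
    y: enter (5,2) at t=3.1754
    y: enter (5,1) at t=4.3301
    x: enter (6,1) at t=4.3400 ← occupied
  → r_6 = 4.3400
beam 7: φ=135°, α=345°
  dir = (cos 345°, sin 345°) = (0.9659, -0.2588); from cell (3,5)
  next x-line at t=0.1760, next y-line at t=2.8978; Δt_x=1.0353, Δt_y=3.8637
    x: enter (4,5) at t=0.1760
    x: enter (5,5) at t=1.2113
    x: enter (6,5) at t=2.2465 ← occupied
  → r_7 = 2.2465

ranges = [1.2941, 2.5981, 2.9298, 3.2678, 4.9176, 4.3400, 2.2465]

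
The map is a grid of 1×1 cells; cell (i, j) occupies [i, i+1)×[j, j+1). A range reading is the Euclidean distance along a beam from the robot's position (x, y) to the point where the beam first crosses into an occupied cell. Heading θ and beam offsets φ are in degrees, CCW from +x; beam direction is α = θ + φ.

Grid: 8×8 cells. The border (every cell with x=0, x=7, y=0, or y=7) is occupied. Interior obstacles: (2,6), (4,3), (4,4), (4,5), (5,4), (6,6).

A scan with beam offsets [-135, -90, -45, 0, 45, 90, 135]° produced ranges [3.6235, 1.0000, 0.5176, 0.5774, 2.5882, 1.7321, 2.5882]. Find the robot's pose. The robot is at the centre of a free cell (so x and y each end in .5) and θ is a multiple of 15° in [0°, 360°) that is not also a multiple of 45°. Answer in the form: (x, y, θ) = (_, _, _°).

(x, y, θ) = (3.5, 4.5, 30°)

The pose lattice has 30·16 = 480 candidates. Test each by forward raycasting.
  (2.5, 2.5, 75°): beam 1 = 1.7321 ≠ 3.6235 ✗
  (1.5, 6.5, 300°): beam 1 = 0.5176 ≠ 3.6235 ✗
  (6.5, 2.5, 345°): beam 1 = 3.0000 ≠ 3.6235 ✗
  …
  (3.5, 4.5, 30°): r_1=3.6235, r_2=1.0000, r_3=0.5176, r_4=0.5774, r_5=2.5882, r_6=1.7321, r_7=2.5882 — all match ✓
Unique over the lattice → pose = (3.5, 4.5, 30°).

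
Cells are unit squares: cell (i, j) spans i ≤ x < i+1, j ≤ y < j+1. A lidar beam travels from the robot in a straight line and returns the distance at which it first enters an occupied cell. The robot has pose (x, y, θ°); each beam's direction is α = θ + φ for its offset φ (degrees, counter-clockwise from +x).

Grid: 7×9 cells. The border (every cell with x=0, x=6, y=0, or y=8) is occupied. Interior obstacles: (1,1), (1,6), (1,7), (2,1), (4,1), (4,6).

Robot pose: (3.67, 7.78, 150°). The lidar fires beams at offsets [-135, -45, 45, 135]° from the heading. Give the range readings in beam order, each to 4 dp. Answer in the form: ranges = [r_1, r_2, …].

ranges = [0.8500, 0.2278, 1.7289, 1.2750]

beam 1: φ=-135°, α=15°
  direction (0.9659, 0.2588); cell (3,7); t to first gridline: x 0.3416, y 0.8500 (then +1.0353 / +3.8637)
    (4,7) via x @ 0.3416
    (4,8) via y @ 0.8500  # hit
  → r_1 = 0.8500
beam 2: φ=-45°, α=105°
  direction (-0.2588, 0.9659); cell (3,7); t to first gridline: x 2.5887, y 0.2278 (then +3.8637 / +1.0353)
    (3,8) via y @ 0.2278  # hit
  → r_2 = 0.2278
beam 3: φ=45°, α=195°
  direction (-0.9659, -0.2588); cell (3,7); t to first gridline: x 0.6936, y 3.0137 (then +1.0353 / +3.8637)
    (2,7) via x @ 0.6936
    (1,7) via x @ 1.7289  # hit
  → r_3 = 1.7289
beam 4: φ=135°, α=285°
  direction (0.2588, -0.9659); cell (3,7); t to first gridline: x 1.2750, y 0.8075 (then +3.8637 / +1.0353)
    (3,6) via y @ 0.8075
    (4,6) via x @ 1.2750  # hit
  → r_4 = 1.2750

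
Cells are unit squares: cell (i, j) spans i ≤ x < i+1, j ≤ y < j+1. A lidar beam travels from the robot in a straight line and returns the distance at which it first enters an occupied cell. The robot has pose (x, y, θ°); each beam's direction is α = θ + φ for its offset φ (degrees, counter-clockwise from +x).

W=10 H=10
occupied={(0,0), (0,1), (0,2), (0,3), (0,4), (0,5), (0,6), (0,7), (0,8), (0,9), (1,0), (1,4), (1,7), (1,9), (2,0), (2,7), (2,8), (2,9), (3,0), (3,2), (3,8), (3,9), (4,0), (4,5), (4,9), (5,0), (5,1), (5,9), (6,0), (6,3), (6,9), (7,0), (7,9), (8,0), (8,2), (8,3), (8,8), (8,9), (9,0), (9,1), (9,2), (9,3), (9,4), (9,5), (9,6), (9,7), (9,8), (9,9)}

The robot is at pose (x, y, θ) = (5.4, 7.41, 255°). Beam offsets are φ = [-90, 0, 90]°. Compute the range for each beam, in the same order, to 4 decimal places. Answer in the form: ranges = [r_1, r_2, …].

ranges = [2.2796, 1.5455, 3.7270]

beam 1: φ=-90°, α=165°
  direction (-0.9659, 0.2588); cell (5,7); t to first gridline: x 0.4141, y 2.2796 (then +1.0353 / +3.8637)
    (4,7) via x @ 0.4141
    (3,7) via x @ 1.4494
    (3,8) via y @ 2.2796  # hit
  → r_1 = 2.2796
beam 2: φ=0°, α=255°
  direction (-0.2588, -0.9659); cell (5,7); t to first gridline: x 1.5455, y 0.4245 (then +3.8637 / +1.0353)
    (5,6) via y @ 0.4245
    (5,5) via y @ 1.4597
    (4,5) via x @ 1.5455  # hit
  → r_2 = 1.5455
beam 3: φ=90°, α=345°
  direction (0.9659, -0.2588); cell (5,7); t to first gridline: x 0.6212, y 1.5841 (then +1.0353 / +3.8637)
    (6,7) via x @ 0.6212
    (6,6) via y @ 1.5841
    (7,6) via x @ 1.6564
    (8,6) via x @ 2.6917
    (9,6) via x @ 3.7270  # hit
  → r_3 = 3.7270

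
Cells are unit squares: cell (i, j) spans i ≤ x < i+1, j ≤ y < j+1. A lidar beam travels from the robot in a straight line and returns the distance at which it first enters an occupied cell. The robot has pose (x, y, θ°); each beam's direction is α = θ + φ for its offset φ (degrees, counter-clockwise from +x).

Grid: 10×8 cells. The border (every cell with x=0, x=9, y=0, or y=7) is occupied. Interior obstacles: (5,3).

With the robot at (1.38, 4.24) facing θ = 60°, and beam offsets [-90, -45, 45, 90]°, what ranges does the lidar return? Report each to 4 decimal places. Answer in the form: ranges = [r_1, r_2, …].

beam 1: φ=-90°, α=330°
  d=(0.8660,-0.5000)  start (1,4)  tX=0.7159 tY=0.4800  stride 1/|dx|=1.1547 1/|dy|=2.0000
    cross y-line → (1,3), t=0.4800
    cross x-line → (2,3), t=0.7159
    cross x-line → (3,3), t=1.8706
    cross y-line → (3,2), t=2.4800
    cross x-line → (4,2), t=3.0253
    cross x-line → (5,2), t=4.1800
    cross y-line → (5,1), t=4.4800
    cross x-line → (6,1), t=5.3347
    cross y-line → (6,0), t=6.4800 (wall)
  → r_1 = 6.4800
beam 2: φ=-45°, α=15°
  d=(0.9659,0.2588)  start (1,4)  tX=0.6419 tY=2.9364  stride 1/|dx|=1.0353 1/|dy|=3.8637
    cross x-line → (2,4), t=0.6419
    cross x-line → (3,4), t=1.6771
    cross x-line → (4,4), t=2.7124
    cross y-line → (4,5), t=2.9364
    cross x-line → (5,5), t=3.7477
    cross x-line → (6,5), t=4.7830
    cross x-line → (7,5), t=5.8183
    cross y-line → (7,6), t=6.8001
    cross x-line → (8,6), t=6.8535
    cross x-line → (9,6), t=7.8888 (wall)
  → r_2 = 7.8888
beam 3: φ=45°, α=105°
  d=(-0.2588,0.9659)  start (1,4)  tX=1.4682 tY=0.7868  stride 1/|dx|=3.8637 1/|dy|=1.0353
    cross y-line → (1,5), t=0.7868
    cross x-line → (0,5), t=1.4682 (wall)
  → r_3 = 1.4682
beam 4: φ=90°, α=150°
  d=(-0.8660,0.5000)  start (1,4)  tX=0.4388 tY=1.5200  stride 1/|dx|=1.1547 1/|dy|=2.0000
    cross x-line → (0,4), t=0.4388 (wall)
  → r_4 = 0.4388

ranges = [6.4800, 7.8888, 1.4682, 0.4388]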